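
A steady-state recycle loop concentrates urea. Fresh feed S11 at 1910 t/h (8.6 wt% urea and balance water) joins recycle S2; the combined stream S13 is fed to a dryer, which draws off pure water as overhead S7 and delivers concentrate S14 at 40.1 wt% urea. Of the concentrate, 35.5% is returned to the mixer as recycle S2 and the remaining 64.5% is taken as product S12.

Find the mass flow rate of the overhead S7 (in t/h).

1500 t/h

Overall urea balance (none leaves overhead): urea in fresh feed = urea in product, i.e. 1910×0.086 = (1−0.355)·S14·0.401.
S14 = 164.26/(0.401×0.645) = 635.08 t/h.
Recycle S2 = 0.355×635.08 = 225.45 t/h.
Combined feed S13 = 1910 + 225.45 = 2135.5 t/h.
Overhead S7 = S13 − S14 = 2135.5 − 635.08 = 1500.4 t/h.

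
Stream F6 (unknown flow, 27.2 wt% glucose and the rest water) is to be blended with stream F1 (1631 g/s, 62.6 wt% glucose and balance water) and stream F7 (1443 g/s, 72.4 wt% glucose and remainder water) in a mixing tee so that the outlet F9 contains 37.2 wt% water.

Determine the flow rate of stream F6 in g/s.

Let F6 be the unknown flow. Total out = 3074 + F6.
water balance: 1008.3 + 0.728·F6 = 0.372·(3074 + F6)
(0.728 − 0.372)·F6 = 0.372×3074 − 1008.3 = 135.27
F6 = 135.27 / 0.356 = 379.96 g/s

380 g/s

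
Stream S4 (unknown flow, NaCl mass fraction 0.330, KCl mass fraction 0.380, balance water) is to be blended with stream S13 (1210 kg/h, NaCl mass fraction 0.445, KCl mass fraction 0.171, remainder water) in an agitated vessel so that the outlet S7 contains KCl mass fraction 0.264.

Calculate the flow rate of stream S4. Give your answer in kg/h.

970.1 kg/h

Let S4 be the unknown flow. Total out = 1210 + S4.
KCl balance: 206.91 + 0.380·S4 = 0.264·(1210 + S4)
(0.380 − 0.264)·S4 = 0.264×1210 − 206.91 = 112.53
S4 = 112.53 / 0.116 = 970.09 kg/h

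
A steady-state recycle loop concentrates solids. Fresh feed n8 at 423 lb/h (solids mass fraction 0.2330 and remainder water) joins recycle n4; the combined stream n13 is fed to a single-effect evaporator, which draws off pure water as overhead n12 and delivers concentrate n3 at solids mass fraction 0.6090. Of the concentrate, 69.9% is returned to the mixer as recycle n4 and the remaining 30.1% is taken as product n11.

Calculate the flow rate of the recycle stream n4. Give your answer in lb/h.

Overall solids balance (none leaves overhead): solids in fresh feed = solids in product, i.e. 423×0.233 = (1−0.699)·n3·0.609.
n3 = 98.559/(0.609×0.301) = 537.67 lb/h.
Recycle n4 = 0.699×537.67 = 375.83 lb/h.

375.8 lb/h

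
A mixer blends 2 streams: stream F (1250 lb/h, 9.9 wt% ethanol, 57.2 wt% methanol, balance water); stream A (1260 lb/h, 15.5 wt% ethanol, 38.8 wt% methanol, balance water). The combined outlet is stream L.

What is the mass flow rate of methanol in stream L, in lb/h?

1204 lb/h

methanol out = methanol in = 1250×0.572 + 1260×0.388 = 1203.9 lb/h.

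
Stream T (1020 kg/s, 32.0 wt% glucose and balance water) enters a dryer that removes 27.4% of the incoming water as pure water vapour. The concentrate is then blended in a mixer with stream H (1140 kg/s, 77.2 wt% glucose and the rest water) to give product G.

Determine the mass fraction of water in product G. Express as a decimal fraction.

0.3876

Vapour removed = 0.274×0.680×1020 = 190.05 kg/s; concentrate = 829.95 kg/s.
water reaching the mixer = 503.55 (from concentrate) + 1140×0.228 = 763.47 kg/s.
Product flow = 829.95 + 1140 = 1970 kg/s; water fraction = 0.3876.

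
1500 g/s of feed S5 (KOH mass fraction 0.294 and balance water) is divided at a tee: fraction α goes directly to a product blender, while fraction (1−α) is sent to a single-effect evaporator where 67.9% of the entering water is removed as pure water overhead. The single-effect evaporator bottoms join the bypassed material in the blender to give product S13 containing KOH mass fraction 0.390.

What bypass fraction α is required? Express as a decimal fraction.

All 1500×0.294 = 441 g/s of KOH reaches S13, so S13 = 441/0.390 = 1130.8 g/s and vapour = 369.23 g/s.
The evaporator receives (1−α)·1500 of feed at 0.706 water and removes 0.679 of that water:
0.679×0.706×(1−α)×1500 = 369.23
(1−α) = 369.23/719.06 = 0.5135;  α = 0.4865.

0.487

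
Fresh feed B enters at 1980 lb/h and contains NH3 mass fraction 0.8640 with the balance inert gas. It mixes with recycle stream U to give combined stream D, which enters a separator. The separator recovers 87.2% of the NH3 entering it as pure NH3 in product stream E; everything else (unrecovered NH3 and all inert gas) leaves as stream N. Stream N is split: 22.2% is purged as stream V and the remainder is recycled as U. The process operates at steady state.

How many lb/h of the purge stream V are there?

inert gas enters only via B and leaves only via the purge: 1980×0.136 = 0.222×(inert gas in N), and the separator passes all inert gas, so inert gas in D = inert gas in N = 1213 lb/h.
NH3 in D: m_A = 1980×0.864 + (1−0.222)·(1−0.872)·m_A, so m_A = 1710.7/0.9004 = 1899.9 lb/h.
N = (1−0.872)×1899.9 + 1213 = 1456.2 lb/h.
Purge V = 0.222×1456.2 = 323.27 lb/h.

323.3 lb/h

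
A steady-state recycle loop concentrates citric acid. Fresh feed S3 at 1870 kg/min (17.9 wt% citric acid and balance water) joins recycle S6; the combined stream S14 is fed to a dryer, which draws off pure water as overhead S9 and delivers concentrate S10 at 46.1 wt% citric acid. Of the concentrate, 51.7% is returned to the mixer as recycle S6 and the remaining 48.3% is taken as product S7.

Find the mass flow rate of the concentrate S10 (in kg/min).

Overall citric acid balance (none leaves overhead): citric acid in fresh feed = citric acid in product, i.e. 1870×0.179 = (1−0.517)·S10·0.461.
S10 = 334.73/(0.461×0.483) = 1503.3 kg/min.

1503 kg/min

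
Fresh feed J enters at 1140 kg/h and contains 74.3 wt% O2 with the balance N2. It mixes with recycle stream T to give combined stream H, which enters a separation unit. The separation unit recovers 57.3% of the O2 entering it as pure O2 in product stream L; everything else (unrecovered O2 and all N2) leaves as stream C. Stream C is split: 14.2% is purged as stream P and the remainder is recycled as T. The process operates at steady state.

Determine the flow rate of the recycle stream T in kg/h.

N2 enters only via J and leaves only via the purge: 1140×0.257 = 0.142×(N2 in C), and the separation unit passes all N2, so N2 in H = N2 in C = 2063.2 kg/h.
O2 in H: m_A = 1140×0.743 + (1−0.142)·(1−0.573)·m_A, so m_A = 847.02/0.6336 = 1336.8 kg/h.
C = (1−0.573)×1336.8 + 2063.2 = 2634 kg/h.
Recycle T = (1−0.142)×2634 = 2260 kg/h.

2260 kg/h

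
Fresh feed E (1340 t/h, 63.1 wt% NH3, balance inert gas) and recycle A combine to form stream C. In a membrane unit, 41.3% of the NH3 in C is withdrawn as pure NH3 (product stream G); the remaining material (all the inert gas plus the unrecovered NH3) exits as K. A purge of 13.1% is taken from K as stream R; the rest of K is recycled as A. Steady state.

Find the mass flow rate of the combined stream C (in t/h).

5500 t/h

inert gas enters only via E and leaves only via the purge: 1340×0.369 = 0.131×(inert gas in K), and the membrane unit passes all inert gas, so inert gas in C = inert gas in K = 3774.5 t/h.
NH3 in C: m_A = 1340×0.631 + (1−0.131)·(1−0.413)·m_A, so m_A = 845.54/0.4899 = 1726 t/h.
C = 1726 + 3774.5 = 5500.5 t/h.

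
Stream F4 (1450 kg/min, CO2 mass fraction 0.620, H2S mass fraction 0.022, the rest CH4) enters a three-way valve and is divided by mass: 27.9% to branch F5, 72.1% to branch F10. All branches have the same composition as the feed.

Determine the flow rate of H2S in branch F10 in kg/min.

23 kg/min

Branch F10 total = 0.721×1450 = 1045.5 kg/min.
H2S in F10 = 0.022×1045.5 = 23 kg/min.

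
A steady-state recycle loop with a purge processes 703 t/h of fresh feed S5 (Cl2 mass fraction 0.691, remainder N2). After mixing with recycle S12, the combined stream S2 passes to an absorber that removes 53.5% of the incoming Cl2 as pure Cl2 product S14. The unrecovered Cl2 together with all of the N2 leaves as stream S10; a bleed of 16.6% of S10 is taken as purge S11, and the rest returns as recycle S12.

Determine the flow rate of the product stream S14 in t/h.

424.5 t/h

Cl2 in S2: m_A = 703×0.691 + (1−0.166)·(1−0.535)·m_A, so m_A = 485.77/0.6122 = 793.5 t/h.
Product S14 = 0.535×793.5 = 424.52 t/h.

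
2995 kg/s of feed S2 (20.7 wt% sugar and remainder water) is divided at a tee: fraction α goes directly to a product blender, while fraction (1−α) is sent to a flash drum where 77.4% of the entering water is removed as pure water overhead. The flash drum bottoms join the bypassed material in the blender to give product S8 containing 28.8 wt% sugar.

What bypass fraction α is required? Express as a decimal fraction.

0.542

All 2995×0.207 = 619.96 kg/s of sugar reaches S8, so S8 = 619.96/0.288 = 2152.7 kg/s and vapour = 842.34 kg/s.
The evaporator receives (1−α)·2995 of feed at 0.793 water and removes 0.774 of that water:
0.774×0.793×(1−α)×2995 = 842.34
(1−α) = 842.34/1838.3 = 0.4582;  α = 0.5418.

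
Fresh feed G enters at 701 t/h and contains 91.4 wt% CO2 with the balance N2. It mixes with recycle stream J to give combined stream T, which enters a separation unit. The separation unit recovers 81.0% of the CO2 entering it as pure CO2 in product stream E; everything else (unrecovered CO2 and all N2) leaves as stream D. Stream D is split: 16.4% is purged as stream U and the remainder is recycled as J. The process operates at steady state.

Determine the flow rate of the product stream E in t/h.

CO2 in T: m_A = 701×0.914 + (1−0.164)·(1−0.810)·m_A, so m_A = 640.71/0.8412 = 761.7 t/h.
Product E = 0.810×761.7 = 616.98 t/h.

617 t/h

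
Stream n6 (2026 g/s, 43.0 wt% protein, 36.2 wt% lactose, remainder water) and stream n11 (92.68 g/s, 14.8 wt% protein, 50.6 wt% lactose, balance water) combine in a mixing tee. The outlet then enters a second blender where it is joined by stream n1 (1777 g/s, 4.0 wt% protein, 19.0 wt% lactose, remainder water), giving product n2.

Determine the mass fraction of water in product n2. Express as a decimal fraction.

Overall, product flow = 3895.7 g/s.
water in = 2026×0.208 + 92.68×0.346 + 1777×0.770 = 1821.8 g/s.
water fraction in n2 = 0.468.

0.468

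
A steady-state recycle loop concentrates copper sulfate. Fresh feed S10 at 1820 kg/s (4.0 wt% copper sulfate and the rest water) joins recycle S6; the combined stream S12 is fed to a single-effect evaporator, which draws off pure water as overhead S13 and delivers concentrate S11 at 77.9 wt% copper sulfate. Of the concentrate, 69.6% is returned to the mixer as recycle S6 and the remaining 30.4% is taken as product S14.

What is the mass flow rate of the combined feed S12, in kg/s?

Overall copper sulfate balance (none leaves overhead): copper sulfate in fresh feed = copper sulfate in product, i.e. 1820×0.040 = (1−0.696)·S11·0.779.
S11 = 72.8/(0.779×0.304) = 307.41 kg/s.
Recycle S6 = 0.696×307.41 = 213.96 kg/s.
Combined feed S12 = 1820 + 213.96 = 2034 kg/s.

2034 kg/s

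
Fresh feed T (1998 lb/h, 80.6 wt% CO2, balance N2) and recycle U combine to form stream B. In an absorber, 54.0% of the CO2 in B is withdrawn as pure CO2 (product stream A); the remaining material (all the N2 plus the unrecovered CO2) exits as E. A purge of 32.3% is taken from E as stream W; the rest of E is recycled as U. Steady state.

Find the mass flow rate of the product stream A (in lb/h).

CO2 in B: m_A = 1998×0.806 + (1−0.323)·(1−0.540)·m_A, so m_A = 1610.4/0.6886 = 2338.7 lb/h.
Product A = 0.540×2338.7 = 1262.9 lb/h.

1263 lb/h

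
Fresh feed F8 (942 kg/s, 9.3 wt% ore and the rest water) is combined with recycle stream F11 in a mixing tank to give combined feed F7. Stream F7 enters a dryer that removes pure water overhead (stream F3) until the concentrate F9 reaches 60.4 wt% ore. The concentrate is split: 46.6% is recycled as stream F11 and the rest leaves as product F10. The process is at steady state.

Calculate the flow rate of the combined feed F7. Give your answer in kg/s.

Overall ore balance (none leaves overhead): ore in fresh feed = ore in product, i.e. 942×0.093 = (1−0.466)·F9·0.604.
F9 = 87.606/(0.604×0.534) = 271.62 kg/s.
Recycle F11 = 0.466×271.62 = 126.57 kg/s.
Combined feed F7 = 942 + 126.57 = 1068.6 kg/s.

1069 kg/s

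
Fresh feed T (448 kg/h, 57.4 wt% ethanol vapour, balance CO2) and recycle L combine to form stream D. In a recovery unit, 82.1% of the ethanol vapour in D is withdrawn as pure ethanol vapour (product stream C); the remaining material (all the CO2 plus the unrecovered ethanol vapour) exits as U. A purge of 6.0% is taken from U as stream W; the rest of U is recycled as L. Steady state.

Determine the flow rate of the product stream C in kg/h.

253.8 kg/h

ethanol vapour in D: m_A = 448×0.574 + (1−0.060)·(1−0.821)·m_A, so m_A = 257.15/0.8317 = 309.17 kg/h.
Product C = 0.821×309.17 = 253.83 kg/h.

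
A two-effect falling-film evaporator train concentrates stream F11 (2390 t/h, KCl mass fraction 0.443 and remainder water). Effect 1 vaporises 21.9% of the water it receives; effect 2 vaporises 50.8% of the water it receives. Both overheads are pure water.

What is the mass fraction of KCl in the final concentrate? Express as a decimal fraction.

0.674

water in feed = 2390×0.557 = 1331.2 t/h.
After stage 1: water left = (1−0.219)×1331.2 = 1039.7; stream total = 2098.5 t/h.
After stage 2: water left = (1−0.508)×1039.7 = 511.53; final concentrate = 1570.3 t/h.
KCl fraction = 1058.8/1570.3 = 0.674.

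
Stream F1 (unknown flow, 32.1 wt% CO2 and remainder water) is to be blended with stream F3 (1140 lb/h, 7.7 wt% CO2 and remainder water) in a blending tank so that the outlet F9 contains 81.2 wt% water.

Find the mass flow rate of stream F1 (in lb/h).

951.4 lb/h

Let F1 be the unknown flow. Total out = 1140 + F1.
water balance: 1052.2 + 0.679·F1 = 0.812·(1140 + F1)
(0.679 − 0.812)·F1 = 0.812×1140 − 1052.2 = -126.54
F1 = -126.54 / -0.133 = 951.43 lb/h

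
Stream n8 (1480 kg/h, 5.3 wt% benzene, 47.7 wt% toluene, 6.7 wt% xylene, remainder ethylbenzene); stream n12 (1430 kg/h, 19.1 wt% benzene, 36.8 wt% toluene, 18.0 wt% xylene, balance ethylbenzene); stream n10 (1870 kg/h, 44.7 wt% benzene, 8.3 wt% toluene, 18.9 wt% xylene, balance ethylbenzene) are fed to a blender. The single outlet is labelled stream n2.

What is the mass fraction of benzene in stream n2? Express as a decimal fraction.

0.248

Total flow out = 1480 + 1430 + 1870 = 4780 kg/h.
benzene in = 1480×0.053 + 1430×0.191 + 1870×0.447 = 1187.5 kg/h.
benzene mass fraction in n2 = 1187.5/4780 = 0.248.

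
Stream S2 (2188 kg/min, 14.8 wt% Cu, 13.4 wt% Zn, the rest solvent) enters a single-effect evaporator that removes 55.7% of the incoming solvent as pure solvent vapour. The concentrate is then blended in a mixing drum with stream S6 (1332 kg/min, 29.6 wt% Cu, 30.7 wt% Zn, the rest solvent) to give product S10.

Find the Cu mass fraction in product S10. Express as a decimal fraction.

0.271

Vapour removed = 0.557×0.718×2188 = 875.04 kg/min; concentrate = 1313 kg/min.
Cu reaching the mixer = 323.82 (from concentrate) + 1332×0.296 = 718.1 kg/min.
Product flow = 1313 + 1332 = 2645 kg/min; Cu fraction = 0.271.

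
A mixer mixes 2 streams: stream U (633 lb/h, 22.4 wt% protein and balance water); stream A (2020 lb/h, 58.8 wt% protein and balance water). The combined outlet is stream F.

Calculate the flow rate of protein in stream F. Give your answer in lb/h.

1330 lb/h

protein out = protein in = 633×0.224 + 2020×0.588 = 1329.6 lb/h.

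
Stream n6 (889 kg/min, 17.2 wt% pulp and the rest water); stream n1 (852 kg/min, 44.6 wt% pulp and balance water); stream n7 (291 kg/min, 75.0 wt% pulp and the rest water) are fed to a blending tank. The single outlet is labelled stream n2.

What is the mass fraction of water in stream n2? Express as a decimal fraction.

0.6303

Total flow out = 889 + 852 + 291 = 2032 kg/min.
water in = 889×0.828 + 852×0.554 + 291×0.250 = 1280.8 kg/min.
water mass fraction in n2 = 1280.8/2032 = 0.6303.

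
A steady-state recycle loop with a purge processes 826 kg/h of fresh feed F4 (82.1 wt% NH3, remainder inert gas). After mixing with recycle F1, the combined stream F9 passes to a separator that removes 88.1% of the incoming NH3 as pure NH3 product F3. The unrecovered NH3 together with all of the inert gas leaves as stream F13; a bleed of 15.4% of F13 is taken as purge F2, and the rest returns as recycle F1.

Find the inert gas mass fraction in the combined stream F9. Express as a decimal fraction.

inert gas enters only via F4 and leaves only via the purge: 826×0.179 = 0.154×(inert gas in F13), and the separator passes all inert gas, so inert gas in F9 = inert gas in F13 = 960.09 kg/h.
NH3 in F9: m_A = 826×0.821 + (1−0.154)·(1−0.881)·m_A, so m_A = 678.15/0.8993 = 754.06 kg/h.
F9 = 754.06 + 960.09 = 1714.2 kg/h.
inert gas fraction in F9 = 960.09/1714.2 = 0.5601.

0.5601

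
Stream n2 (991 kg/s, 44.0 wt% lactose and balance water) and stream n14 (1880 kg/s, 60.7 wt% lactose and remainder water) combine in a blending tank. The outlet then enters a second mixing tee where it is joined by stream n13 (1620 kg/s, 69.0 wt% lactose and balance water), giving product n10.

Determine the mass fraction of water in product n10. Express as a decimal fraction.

Overall, product flow = 4491 kg/s.
water in = 991×0.560 + 1880×0.393 + 1620×0.310 = 1796 kg/s.
water fraction in n10 = 0.400.

0.400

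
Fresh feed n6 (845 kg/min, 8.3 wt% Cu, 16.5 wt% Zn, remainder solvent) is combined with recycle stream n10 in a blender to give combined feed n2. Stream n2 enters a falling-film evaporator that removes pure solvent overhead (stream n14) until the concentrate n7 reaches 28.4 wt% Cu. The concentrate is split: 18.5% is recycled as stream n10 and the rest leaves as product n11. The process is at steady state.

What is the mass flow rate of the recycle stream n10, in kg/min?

Overall Cu balance (none leaves overhead): Cu in fresh feed = Cu in product, i.e. 845×0.083 = (1−0.185)·n7·0.284.
n7 = 70.135/(0.284×0.815) = 303.01 kg/min.
Recycle n10 = 0.185×303.01 = 56.057 kg/min.

56.06 kg/min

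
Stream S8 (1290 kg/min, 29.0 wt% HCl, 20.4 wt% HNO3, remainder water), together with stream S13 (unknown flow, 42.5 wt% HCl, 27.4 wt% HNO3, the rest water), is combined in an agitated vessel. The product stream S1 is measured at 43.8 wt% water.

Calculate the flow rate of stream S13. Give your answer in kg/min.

640.3 kg/min

Let S13 be the unknown flow. Total out = 1290 + S13.
water balance: 652.74 + 0.301·S13 = 0.438·(1290 + S13)
(0.301 − 0.438)·S13 = 0.438×1290 − 652.74 = -87.72
S13 = -87.72 / -0.137 = 640.29 kg/min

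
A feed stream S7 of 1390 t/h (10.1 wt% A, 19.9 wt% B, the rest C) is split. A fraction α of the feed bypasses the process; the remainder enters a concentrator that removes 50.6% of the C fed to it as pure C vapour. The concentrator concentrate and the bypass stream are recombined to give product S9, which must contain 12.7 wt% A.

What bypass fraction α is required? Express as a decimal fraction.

All 1390×0.101 = 140.39 t/h of A reaches S9, so S9 = 140.39/0.127 = 1105.4 t/h and vapour = 284.57 t/h.
The evaporator receives (1−α)·1390 of feed at 0.700 C and removes 0.506 of that C:
0.506×0.700×(1−α)×1390 = 284.57
(1−α) = 284.57/492.34 = 0.5780;  α = 0.4220.

0.422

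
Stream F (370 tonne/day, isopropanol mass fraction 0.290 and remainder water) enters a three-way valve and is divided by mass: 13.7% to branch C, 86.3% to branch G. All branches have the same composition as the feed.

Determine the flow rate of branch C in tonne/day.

Branch C flow = 0.137×370 = 50.69 tonne/day.

50.69 tonne/day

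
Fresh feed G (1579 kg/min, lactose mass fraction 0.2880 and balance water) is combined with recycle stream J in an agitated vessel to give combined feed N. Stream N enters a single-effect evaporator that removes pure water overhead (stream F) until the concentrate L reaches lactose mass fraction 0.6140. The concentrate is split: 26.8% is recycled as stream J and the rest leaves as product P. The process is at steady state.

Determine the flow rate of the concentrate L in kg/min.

Overall lactose balance (none leaves overhead): lactose in fresh feed = lactose in product, i.e. 1579×0.288 = (1−0.268)·L·0.614.
L = 454.75/(0.614×0.732) = 1011.8 kg/min.

1012 kg/min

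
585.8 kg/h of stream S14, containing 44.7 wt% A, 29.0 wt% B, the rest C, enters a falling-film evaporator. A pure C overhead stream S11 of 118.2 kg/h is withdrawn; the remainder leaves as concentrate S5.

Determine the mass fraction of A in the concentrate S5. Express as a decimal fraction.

A is not removed: 585.8×0.447 = 261.85 kg/h of A enters S5.
Concentrate = 585.8 − 118.2 = 467.6 kg/h.
Mass fraction = 261.85/467.6 = 0.5600.

0.5600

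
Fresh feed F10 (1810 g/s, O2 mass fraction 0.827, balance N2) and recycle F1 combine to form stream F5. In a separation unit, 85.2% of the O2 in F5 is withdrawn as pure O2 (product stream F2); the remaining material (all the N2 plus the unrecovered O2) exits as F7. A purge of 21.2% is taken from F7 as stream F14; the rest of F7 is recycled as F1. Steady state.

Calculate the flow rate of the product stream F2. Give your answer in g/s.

O2 in F5: m_A = 1810×0.827 + (1−0.212)·(1−0.852)·m_A, so m_A = 1496.9/0.8834 = 1694.5 g/s.
Product F2 = 0.852×1694.5 = 1443.7 g/s.

1444 g/s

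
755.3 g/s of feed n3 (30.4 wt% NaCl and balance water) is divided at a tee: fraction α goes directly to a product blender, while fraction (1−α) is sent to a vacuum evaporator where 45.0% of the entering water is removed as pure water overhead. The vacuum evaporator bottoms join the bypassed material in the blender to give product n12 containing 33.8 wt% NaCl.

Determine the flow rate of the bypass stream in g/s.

All 755.3×0.304 = 229.61 g/s of NaCl reaches n12, so n12 = 229.61/0.338 = 679.32 g/s and vapour = 75.977 g/s.
The evaporator receives (1−α)·755.3 of feed at 0.696 water and removes 0.450 of that water:
0.450×0.696×(1−α)×755.3 = 75.977
(1−α) = 75.977/236.56 = 0.3212;  α = 0.6788.
Bypass flow = 0.6788×755.3 = 512.72 g/s.

512.7 g/s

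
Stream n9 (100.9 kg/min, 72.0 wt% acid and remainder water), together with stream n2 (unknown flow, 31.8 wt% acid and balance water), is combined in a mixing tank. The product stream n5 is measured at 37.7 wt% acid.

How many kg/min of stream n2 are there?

586.6 kg/min

Let n2 be the unknown flow. Total out = 100.9 + n2.
acid balance: 72.648 + 0.318·n2 = 0.377·(100.9 + n2)
(0.318 − 0.377)·n2 = 0.377×100.9 − 72.648 = -34.609
n2 = -34.609 / -0.059 = 586.59 kg/min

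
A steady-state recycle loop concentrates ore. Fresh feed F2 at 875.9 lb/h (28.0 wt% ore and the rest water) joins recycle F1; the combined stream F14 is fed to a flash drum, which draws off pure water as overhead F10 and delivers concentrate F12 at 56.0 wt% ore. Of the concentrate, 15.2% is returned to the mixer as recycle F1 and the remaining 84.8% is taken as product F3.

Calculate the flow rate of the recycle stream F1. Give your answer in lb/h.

Overall ore balance (none leaves overhead): ore in fresh feed = ore in product, i.e. 875.9×0.280 = (1−0.152)·F12·0.560.
F12 = 245.25/(0.560×0.848) = 516.45 lb/h.
Recycle F1 = 0.152×516.45 = 78.5 lb/h.

78.5 lb/h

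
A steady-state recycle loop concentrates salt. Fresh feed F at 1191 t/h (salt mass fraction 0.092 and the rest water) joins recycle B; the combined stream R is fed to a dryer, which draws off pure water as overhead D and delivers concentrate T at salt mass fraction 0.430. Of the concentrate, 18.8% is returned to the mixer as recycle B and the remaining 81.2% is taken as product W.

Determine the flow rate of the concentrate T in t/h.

313.8 t/h

Overall salt balance (none leaves overhead): salt in fresh feed = salt in product, i.e. 1191×0.092 = (1−0.188)·T·0.430.
T = 109.57/(0.430×0.812) = 313.82 t/h.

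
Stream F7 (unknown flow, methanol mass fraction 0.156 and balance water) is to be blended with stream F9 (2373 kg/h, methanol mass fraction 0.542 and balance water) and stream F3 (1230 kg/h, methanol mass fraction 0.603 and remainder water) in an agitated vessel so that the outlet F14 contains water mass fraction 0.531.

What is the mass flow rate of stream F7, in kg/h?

1080 kg/h

Let F7 be the unknown flow. Total out = 3603 + F7.
water balance: 1575.1 + 0.844·F7 = 0.531·(3603 + F7)
(0.844 − 0.531)·F7 = 0.531×3603 − 1575.1 = 338.05
F7 = 338.05 / 0.313 = 1080 kg/h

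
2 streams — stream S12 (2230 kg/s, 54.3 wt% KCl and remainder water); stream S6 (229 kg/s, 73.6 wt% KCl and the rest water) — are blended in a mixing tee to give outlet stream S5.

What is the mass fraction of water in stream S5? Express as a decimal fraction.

Total flow out = 2230 + 229 = 2459 kg/s.
water in = 2230×0.457 + 229×0.264 = 1079.6 kg/s.
water mass fraction in S5 = 1079.6/2459 = 0.439.

0.439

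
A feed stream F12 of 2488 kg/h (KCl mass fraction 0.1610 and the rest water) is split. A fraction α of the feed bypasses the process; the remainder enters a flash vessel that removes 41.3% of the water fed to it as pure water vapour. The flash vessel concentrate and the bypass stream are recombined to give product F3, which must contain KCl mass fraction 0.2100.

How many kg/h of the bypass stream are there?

812.6 kg/h

All 2488×0.161 = 400.57 kg/h of KCl reaches F3, so F3 = 400.57/0.210 = 1907.5 kg/h and vapour = 580.53 kg/h.
The evaporator receives (1−α)·2488 of feed at 0.839 water and removes 0.413 of that water:
0.413×0.839×(1−α)×2488 = 580.53
(1−α) = 580.53/862.11 = 0.6734;  α = 0.3266.
Bypass flow = 0.3266×2488 = 812.61 kg/h.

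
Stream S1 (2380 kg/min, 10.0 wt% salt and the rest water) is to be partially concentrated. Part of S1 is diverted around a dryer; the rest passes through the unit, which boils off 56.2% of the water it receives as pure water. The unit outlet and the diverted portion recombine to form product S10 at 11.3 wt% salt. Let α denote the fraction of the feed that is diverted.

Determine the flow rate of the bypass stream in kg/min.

All 2380×0.100 = 238 kg/min of salt reaches S10, so S10 = 238/0.113 = 2106.2 kg/min and vapour = 273.81 kg/min.
The evaporator receives (1−α)·2380 of feed at 0.900 water and removes 0.562 of that water:
0.562×0.900×(1−α)×2380 = 273.81
(1−α) = 273.81/1203.8 = 0.2275;  α = 0.7725.
Bypass flow = 0.7725×2380 = 1838.7 kg/min.

1839 kg/min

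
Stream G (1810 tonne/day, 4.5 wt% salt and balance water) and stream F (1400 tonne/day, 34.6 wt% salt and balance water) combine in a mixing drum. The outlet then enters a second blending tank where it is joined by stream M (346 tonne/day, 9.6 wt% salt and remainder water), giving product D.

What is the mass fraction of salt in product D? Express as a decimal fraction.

0.1685

Overall, product flow = 3556 tonne/day.
salt in = 1810×0.045 + 1400×0.346 + 346×0.096 = 599.07 tonne/day.
salt fraction in D = 0.1685.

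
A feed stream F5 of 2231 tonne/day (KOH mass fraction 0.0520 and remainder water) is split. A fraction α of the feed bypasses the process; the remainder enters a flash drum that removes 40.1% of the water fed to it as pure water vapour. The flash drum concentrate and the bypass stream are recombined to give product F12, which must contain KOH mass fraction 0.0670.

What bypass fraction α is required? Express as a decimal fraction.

All 2231×0.052 = 116.01 tonne/day of KOH reaches F12, so F12 = 116.01/0.067 = 1731.5 tonne/day and vapour = 499.48 tonne/day.
The evaporator receives (1−α)·2231 of feed at 0.948 water and removes 0.401 of that water:
0.401×0.948×(1−α)×2231 = 499.48
(1−α) = 499.48/848.11 = 0.5889;  α = 0.4111.

0.411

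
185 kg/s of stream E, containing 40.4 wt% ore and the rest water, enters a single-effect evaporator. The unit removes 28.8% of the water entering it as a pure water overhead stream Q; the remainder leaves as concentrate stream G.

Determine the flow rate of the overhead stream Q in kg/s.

water entering = 185×0.596 = 110.26 kg/s; overhead removed = 0.288×110.26 = 31.755 kg/s.

31.75 kg/s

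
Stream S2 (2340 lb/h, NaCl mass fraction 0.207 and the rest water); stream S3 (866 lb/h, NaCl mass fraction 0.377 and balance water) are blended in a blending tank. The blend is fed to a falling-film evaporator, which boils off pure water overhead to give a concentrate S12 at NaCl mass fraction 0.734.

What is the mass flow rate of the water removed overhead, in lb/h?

NaCl entering = 2340×0.207 + 866×0.377 = 810.86 lb/h.
All NaCl reports to S12, so S12 = 810.86/0.734 = 1104.7 lb/h.
Total feed = 3206 lb/h; overhead = 3206 − 1104.7 = 2101.3 lb/h.

2101 lb/h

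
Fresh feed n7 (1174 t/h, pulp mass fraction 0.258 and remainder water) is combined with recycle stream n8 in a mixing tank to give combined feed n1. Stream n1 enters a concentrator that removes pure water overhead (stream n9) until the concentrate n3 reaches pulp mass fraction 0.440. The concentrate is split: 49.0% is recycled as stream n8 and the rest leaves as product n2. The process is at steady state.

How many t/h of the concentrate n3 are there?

Overall pulp balance (none leaves overhead): pulp in fresh feed = pulp in product, i.e. 1174×0.258 = (1−0.490)·n3·0.440.
n3 = 302.89/(0.440×0.510) = 1349.8 t/h.

1350 t/h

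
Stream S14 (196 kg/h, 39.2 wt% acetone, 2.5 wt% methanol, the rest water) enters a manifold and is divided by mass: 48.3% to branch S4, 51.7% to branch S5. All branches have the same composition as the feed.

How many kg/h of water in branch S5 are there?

Branch S5 total = 0.517×196 = 101.33 kg/h.
water in S5 = 0.583×101.33 = 59.077 kg/h.

59.08 kg/h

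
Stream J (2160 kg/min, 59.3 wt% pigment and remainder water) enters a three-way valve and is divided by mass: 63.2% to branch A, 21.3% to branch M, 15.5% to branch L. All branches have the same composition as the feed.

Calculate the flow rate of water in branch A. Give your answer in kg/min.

555.6 kg/min

Branch A total = 0.632×2160 = 1365.1 kg/min.
water in A = 0.407×1365.1 = 555.6 kg/min.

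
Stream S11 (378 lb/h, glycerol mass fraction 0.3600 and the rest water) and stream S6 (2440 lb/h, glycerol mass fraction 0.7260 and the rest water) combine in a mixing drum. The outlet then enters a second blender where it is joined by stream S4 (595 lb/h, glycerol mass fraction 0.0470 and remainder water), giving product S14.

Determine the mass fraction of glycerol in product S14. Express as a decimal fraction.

Overall, product flow = 3413 lb/h.
glycerol in = 378×0.360 + 2440×0.726 + 595×0.047 = 1935.5 lb/h.
glycerol fraction in S14 = 0.5671.

0.5671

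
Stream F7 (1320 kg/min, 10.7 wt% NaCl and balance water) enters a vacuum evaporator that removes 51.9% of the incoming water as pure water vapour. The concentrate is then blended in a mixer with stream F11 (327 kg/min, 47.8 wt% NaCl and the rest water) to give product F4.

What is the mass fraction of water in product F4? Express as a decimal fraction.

0.713

Vapour removed = 0.519×0.893×1320 = 611.78 kg/min; concentrate = 708.22 kg/min.
water reaching the mixer = 566.98 (from concentrate) + 327×0.522 = 737.68 kg/min.
Product flow = 708.22 + 327 = 1035.2 kg/min; water fraction = 0.713.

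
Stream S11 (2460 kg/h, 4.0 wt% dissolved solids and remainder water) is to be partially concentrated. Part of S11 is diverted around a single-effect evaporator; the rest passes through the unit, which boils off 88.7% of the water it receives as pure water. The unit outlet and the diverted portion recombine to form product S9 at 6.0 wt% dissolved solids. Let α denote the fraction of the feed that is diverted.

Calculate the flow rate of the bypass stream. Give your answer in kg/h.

1497 kg/h

All 2460×0.040 = 98.4 kg/h of dissolved solids reaches S9, so S9 = 98.4/0.060 = 1640 kg/h and vapour = 820 kg/h.
The evaporator receives (1−α)·2460 of feed at 0.960 water and removes 0.887 of that water:
0.887×0.960×(1−α)×2460 = 820
(1−α) = 820/2094.7 = 0.3915;  α = 0.6085.
Bypass flow = 0.6085×2460 = 1497 kg/h.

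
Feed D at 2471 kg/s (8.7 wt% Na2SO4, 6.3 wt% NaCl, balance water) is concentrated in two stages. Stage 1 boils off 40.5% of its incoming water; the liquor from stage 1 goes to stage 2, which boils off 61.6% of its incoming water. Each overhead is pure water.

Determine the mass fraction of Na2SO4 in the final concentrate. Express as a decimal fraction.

water in feed = 2471×0.850 = 2100.3 kg/s.
After stage 1: water left = (1−0.405)×2100.3 = 1249.7; stream total = 1620.4 kg/s.
After stage 2: water left = (1−0.616)×1249.7 = 479.89; final concentrate = 850.54 kg/s.
Na2SO4 fraction = 214.98/850.54 = 0.2528.

0.2528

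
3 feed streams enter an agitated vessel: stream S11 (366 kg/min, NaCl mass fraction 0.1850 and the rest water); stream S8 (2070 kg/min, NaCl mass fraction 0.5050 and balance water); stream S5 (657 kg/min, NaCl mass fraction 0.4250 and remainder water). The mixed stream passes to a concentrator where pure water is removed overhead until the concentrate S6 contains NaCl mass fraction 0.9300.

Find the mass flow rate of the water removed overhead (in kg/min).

NaCl entering = 366×0.185 + 2070×0.505 + 657×0.425 = 1392.3 kg/min.
All NaCl reports to S6, so S6 = 1392.3/0.930 = 1497.1 kg/min.
Total feed = 3093 kg/min; overhead = 3093 − 1497.1 = 1595.9 kg/min.

1596 kg/min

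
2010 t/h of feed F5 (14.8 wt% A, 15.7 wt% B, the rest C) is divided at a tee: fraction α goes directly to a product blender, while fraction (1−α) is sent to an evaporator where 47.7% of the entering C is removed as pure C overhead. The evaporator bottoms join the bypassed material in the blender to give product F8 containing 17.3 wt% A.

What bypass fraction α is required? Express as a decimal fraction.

All 2010×0.148 = 297.48 t/h of A reaches F8, so F8 = 297.48/0.173 = 1719.5 t/h and vapour = 290.46 t/h.
The evaporator receives (1−α)·2010 of feed at 0.695 C and removes 0.477 of that C:
0.477×0.695×(1−α)×2010 = 290.46
(1−α) = 290.46/666.35 = 0.4359;  α = 0.5641.

0.564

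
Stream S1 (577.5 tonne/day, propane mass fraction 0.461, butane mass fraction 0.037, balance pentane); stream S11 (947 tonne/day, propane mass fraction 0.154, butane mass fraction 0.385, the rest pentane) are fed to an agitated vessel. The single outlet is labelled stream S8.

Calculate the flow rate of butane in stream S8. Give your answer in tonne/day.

butane out = butane in = 577.5×0.037 + 947×0.385 = 385.96 tonne/day.

386 tonne/day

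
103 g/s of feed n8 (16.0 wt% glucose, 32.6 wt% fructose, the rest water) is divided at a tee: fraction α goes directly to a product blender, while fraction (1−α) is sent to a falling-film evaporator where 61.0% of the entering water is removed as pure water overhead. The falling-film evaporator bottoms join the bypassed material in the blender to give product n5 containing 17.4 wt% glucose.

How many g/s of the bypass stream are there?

76.57 g/s

All 103×0.160 = 16.48 g/s of glucose reaches n5, so n5 = 16.48/0.174 = 94.713 g/s and vapour = 8.2874 g/s.
The evaporator receives (1−α)·103 of feed at 0.514 water and removes 0.610 of that water:
0.610×0.514×(1−α)×103 = 8.2874
(1−α) = 8.2874/32.295 = 0.2566;  α = 0.7434.
Bypass flow = 0.7434×103 = 76.568 g/s.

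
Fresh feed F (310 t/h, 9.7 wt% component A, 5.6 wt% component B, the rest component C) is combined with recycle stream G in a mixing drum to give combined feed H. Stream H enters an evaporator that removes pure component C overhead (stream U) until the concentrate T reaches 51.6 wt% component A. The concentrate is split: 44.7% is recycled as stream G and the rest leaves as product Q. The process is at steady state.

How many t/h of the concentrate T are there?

Overall component A balance (none leaves overhead): component A in fresh feed = component A in product, i.e. 310×0.097 = (1−0.447)·T·0.516.
T = 30.07/(0.516×0.553) = 105.38 t/h.

105.4 t/h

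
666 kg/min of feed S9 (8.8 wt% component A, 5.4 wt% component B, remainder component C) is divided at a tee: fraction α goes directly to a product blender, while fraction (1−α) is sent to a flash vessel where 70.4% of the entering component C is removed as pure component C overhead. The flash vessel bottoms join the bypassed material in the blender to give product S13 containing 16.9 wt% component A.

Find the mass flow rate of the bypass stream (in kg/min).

All 666×0.088 = 58.608 kg/min of component A reaches S13, so S13 = 58.608/0.169 = 346.79 kg/min and vapour = 319.21 kg/min.
The evaporator receives (1−α)·666 of feed at 0.858 component C and removes 0.704 of that component C:
0.704×0.858×(1−α)×666 = 319.21
(1−α) = 319.21/402.29 = 0.7935;  α = 0.2065.
Bypass flow = 0.2065×666 = 137.54 kg/min.

137.5 kg/min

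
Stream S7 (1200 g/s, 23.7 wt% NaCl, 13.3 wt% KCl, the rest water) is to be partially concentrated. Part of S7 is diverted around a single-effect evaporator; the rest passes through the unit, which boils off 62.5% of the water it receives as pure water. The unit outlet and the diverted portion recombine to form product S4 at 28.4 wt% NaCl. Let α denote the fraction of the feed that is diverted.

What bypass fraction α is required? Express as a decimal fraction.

0.580

All 1200×0.237 = 284.4 g/s of NaCl reaches S4, so S4 = 284.4/0.284 = 1001.4 g/s and vapour = 198.59 g/s.
The evaporator receives (1−α)·1200 of feed at 0.630 water and removes 0.625 of that water:
0.625×0.630×(1−α)×1200 = 198.59
(1−α) = 198.59/472.5 = 0.4203;  α = 0.5797.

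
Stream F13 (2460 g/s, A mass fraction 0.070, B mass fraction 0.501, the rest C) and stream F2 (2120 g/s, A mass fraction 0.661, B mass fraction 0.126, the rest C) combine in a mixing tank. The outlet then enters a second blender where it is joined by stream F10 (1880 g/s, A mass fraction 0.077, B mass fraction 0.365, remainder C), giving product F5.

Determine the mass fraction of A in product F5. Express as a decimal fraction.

Overall, product flow = 6460 g/s.
A in = 2460×0.070 + 2120×0.661 + 1880×0.077 = 1718.3 g/s.
A fraction in F5 = 0.266.

0.266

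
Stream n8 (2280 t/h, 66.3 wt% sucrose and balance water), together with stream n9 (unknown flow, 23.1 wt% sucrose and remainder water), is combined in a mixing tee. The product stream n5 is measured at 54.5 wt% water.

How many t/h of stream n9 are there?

Let n9 be the unknown flow. Total out = 2280 + n9.
water balance: 768.36 + 0.769·n9 = 0.545·(2280 + n9)
(0.769 − 0.545)·n9 = 0.545×2280 − 768.36 = 474.24
n9 = 474.24 / 0.224 = 2117.1 t/h

2117 t/h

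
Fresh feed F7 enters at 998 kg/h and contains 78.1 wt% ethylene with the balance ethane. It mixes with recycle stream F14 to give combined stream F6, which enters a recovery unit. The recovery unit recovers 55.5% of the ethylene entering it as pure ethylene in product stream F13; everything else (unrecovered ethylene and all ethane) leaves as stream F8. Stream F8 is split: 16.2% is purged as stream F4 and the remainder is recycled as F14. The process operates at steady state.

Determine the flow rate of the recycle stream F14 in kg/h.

1594 kg/h

ethane enters only via F7 and leaves only via the purge: 998×0.219 = 0.162×(ethane in F8), and the recovery unit passes all ethane, so ethane in F6 = ethane in F8 = 1349.1 kg/h.
ethylene in F6: m_A = 998×0.781 + (1−0.162)·(1−0.555)·m_A, so m_A = 779.44/0.6271 = 1242.9 kg/h.
F8 = (1−0.555)×1242.9 + 1349.1 = 1902.3 kg/h.
Recycle F14 = (1−0.162)×1902.3 = 1594.1 kg/h.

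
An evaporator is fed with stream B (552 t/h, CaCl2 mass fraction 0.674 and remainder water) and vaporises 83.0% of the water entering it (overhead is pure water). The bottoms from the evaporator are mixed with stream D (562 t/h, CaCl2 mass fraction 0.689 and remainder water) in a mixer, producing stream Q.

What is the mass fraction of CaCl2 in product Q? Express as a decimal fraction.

0.787

Vapour removed = 0.830×0.326×552 = 149.36 t/h; concentrate = 402.64 t/h.
CaCl2 reaching the mixer = 372.05 (from concentrate) + 562×0.689 = 759.27 t/h.
Product flow = 402.64 + 562 = 964.64 t/h; CaCl2 fraction = 0.787.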